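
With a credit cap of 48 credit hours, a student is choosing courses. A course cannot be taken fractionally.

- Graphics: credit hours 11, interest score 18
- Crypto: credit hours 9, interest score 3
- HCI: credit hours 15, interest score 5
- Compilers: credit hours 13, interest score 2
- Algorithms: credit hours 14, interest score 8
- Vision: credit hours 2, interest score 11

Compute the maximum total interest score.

42

Allowing fractional choices, the relaxed optimum would be about 44.0, but courses are indivisible.
Graphics + HCI + Algorithms + Vision: credit hours 11 + 15 + 14 + 2 = 42 ≤ 48, interest score 18 + 5 + 8 + 11 = 42.
Graphics + Crypto + Algorithms + Vision: credit hours 11 + 9 + 14 + 2 = 36 ≤ 48, interest score 18 + 3 + 8 + 11 = 40.
Best is Graphics, HCI, Algorithms, and Vision with total interest score 42.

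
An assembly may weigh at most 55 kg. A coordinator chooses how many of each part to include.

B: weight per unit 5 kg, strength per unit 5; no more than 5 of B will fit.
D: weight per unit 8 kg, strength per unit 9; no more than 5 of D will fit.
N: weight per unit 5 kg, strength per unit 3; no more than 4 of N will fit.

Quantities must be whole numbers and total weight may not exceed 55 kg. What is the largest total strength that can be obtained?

D has the best ratio (9/8); taking only D gives at most 5×9 = 45 (stopped by the supply cap of 5).
Mixing does better — 3×B and 5×D: weight 55 ≤ 55, strength 3·5 + 5·9 = 60.

60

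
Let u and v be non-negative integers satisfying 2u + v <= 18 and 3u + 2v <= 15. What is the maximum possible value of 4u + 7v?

49

Relaxing integrality, the LP optimum is 52.50 at (u,v) = (0, 7.5), which is not an integer point.
(u,v)=(0,7): 2·0+1·7=7≤18, 3·0+2·7=14≤15, objective 49.
(u,v)=(1,6): 2·1+1·6=8≤18, 3·1+2·6=15≤15, objective 46.
(u,v)=(0,6): 2·0+1·6=6≤18, 3·0+2·6=12≤15, objective 42.
Maximum is 49 at (u,v)=(0,7).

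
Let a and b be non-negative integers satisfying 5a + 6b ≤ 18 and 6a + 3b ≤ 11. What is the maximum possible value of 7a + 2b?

Relaxing integrality, the LP optimum is 12.83 at (a,b) = (1.83, 0), which is not an integer point.
(a,b)=(1,1): 5·1+6·1=11≤18, 6·1+3·1=9≤11, objective 9.
(a,b)=(1,0): 5·1+6·0=5≤18, 6·1+3·0=6≤11, objective 7.
(a,b)=(0,2): 5·0+6·2=12≤18, 6·0+3·2=6≤11, objective 4.
Maximum is 9 at (a,b)=(1,1).

9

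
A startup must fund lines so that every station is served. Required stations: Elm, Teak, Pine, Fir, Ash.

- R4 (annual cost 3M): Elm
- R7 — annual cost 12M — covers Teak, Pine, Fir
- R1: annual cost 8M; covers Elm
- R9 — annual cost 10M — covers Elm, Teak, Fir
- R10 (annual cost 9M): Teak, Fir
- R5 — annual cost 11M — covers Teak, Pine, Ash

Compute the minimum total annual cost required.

21

This is an integer covering problem.
The greedy cost-per-new-station heuristic would pick R4, R5, and R10 for 23, but a cheaper cover exists.
Choose R9 and R5: together they cover Elm, Teak, Pine, Fir, Ash — every station.
Total annual cost: 10 + 11 = 21.
No cover costs less than 21.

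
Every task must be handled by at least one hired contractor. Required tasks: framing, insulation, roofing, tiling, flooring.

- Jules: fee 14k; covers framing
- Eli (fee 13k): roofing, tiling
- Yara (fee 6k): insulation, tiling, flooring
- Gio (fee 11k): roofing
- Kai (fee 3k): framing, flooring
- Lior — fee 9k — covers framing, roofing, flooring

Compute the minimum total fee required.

15

The greedy cost-per-new-task heuristic would pick Kai, Yara, and Lior for 18, but a cheaper cover exists.
Choose Yara and Lior: together they cover framing, insulation, roofing, tiling, flooring — every task.
Total fee: 6 + 9 = 15.
No cover costs less than 15.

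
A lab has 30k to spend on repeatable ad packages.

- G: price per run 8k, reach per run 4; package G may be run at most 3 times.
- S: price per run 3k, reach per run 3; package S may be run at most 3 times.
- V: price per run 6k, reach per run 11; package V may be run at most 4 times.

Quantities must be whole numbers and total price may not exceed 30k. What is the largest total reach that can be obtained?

50

Take 2×S and 4×V: price 30 ≤ 30, reach 2·3 + 4·11 = 50.
V has the best ratio (11/6) and is taken to its limit of 4; remaining capacity is filled optimally with the others.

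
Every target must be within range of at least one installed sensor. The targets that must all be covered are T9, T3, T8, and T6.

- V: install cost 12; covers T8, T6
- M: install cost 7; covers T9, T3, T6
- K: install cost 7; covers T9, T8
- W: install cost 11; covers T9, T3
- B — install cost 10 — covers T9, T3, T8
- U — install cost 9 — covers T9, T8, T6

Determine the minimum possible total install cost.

14

Choose M and K: together they cover T9, T3, T8, T6 — every target.
Total install cost: 7 + 7 = 14.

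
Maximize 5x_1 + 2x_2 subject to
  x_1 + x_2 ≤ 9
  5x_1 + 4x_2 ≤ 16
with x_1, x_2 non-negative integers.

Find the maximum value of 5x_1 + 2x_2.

15

The continuous relaxation peaks at (3.2, 0) with value 16.00; rounding to a feasible lattice point costs some objective.
(x_1,x_2)=(3,0): 1·3+1·0=3≤9, 5·3+4·0=15≤16, objective 15.
(x_1,x_2)=(2,1): 1·2+1·1=3≤9, 5·2+4·1=14≤16, objective 12.
(x_1,x_2)=(2,0): 1·2+1·0=2≤9, 5·2+4·0=10≤16, objective 10.
The best lattice point is (3,0), giving 15.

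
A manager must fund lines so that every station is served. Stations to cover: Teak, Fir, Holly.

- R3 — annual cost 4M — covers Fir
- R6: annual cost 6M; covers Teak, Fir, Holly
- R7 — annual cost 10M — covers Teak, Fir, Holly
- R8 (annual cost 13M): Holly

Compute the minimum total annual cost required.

6

R6 alone covers Teak, Fir, Holly — every station.
Total annual cost: 6.
No cover costs less than 6.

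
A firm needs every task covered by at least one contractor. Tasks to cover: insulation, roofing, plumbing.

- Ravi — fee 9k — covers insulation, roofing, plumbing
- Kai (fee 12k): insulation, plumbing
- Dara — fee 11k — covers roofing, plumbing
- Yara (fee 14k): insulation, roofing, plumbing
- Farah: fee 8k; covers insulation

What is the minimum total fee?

9

This is an integer covering problem.
Ravi alone covers insulation, roofing, plumbing — every task.
Total fee: 9.
No cover costs less than 9.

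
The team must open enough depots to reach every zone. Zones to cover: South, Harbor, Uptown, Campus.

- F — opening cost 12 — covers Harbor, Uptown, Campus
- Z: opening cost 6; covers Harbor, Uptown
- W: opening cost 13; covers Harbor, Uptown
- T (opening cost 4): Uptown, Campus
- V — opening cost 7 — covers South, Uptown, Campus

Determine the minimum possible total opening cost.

13

This is an integer covering problem.
The greedy cost-per-new-zone heuristic would pick T, Z, and V for 17, but a cheaper cover exists.
Choose Z and V: together they cover South, Harbor, Uptown, Campus — every zone.
Total opening cost: 6 + 7 = 13.
No cover costs less than 13.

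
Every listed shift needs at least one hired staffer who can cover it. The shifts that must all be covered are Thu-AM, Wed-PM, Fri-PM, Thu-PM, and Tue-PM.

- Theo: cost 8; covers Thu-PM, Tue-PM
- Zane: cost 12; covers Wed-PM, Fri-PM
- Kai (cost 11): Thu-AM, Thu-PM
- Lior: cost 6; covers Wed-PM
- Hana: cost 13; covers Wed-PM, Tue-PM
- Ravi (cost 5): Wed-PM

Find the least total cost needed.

Choose Theo, Zane, and Kai: together they cover Thu-AM, Wed-PM, Fri-PM, Thu-PM, Tue-PM — every shift.
Total cost: 8 + 12 + 11 = 31.

31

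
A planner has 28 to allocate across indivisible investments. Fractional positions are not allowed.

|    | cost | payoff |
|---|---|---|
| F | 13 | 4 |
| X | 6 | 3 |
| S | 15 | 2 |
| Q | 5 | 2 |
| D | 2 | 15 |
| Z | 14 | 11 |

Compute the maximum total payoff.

Allowing fractional choices, the relaxed optimum would be about 31.3, but investments are indivisible.
X + D + Z: cost 6 + 2 + 14 = 22 ≤ 28, payoff 3 + 15 + 11 = 29.
X + Q + D + Z: cost 6 + 5 + 2 + 14 = 27 ≤ 28, payoff 3 + 2 + 15 + 11 = 31.
Best is X, Q, D, and Z with total payoff 31.

31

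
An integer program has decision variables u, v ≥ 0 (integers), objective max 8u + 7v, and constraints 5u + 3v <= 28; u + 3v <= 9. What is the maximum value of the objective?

Relaxing integrality, the LP optimum is 47.92 at (u,v) = (4.75, 1.42), which is not an integer point.
(u,v)=(5,1) is feasible, giving 47.
(u,v)=(5,0) is feasible, giving 40.
(u,v)=(4,1) is feasible, giving 39.
Maximum is 47 at (u,v)=(5,1).

47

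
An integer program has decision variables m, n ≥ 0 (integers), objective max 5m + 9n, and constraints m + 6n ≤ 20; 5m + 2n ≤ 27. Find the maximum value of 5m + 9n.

38

The continuous relaxation peaks at (4.36, 2.61) with value 45.25; rounding to a feasible lattice point costs some objective.
(m,n)=(4,2): 1·4+6·2=16≤20, 5·4+2·2=24≤27, objective 38.
(m,n)=(5,1): 1·5+6·1=11≤20, 5·5+2·1=27≤27, objective 34.
(m,n)=(3,2): 1·3+6·2=15≤20, 5·3+2·2=19≤27, objective 33.
Maximum is 38 at (m,n)=(4,2).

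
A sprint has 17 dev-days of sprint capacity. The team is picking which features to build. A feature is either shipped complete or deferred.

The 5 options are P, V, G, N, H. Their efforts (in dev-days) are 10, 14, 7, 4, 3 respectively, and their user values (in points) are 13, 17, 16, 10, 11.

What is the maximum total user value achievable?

This is a 0-1 knapsack instance.
G + N + H: effort 7 + 4 + 3 = 14 ≤ 17, user value 16 + 10 + 11 = 37.
P + N + H: effort 10 + 4 + 3 = 17 ≤ 17, user value 13 + 10 + 11 = 34.
P + G: effort 10 + 7 = 17 ≤ 17, user value 13 + 16 = 29.
Best is G, N, and H with total user value 37.

37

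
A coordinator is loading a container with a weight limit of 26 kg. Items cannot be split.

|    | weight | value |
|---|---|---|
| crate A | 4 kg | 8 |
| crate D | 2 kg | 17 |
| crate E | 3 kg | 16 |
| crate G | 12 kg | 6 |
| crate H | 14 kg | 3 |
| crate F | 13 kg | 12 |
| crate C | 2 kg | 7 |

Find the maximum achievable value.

60

crate A + crate D + crate E + crate F: weight 4 + 2 + 3 + 13 = 22 ≤ 26, value 8 + 17 + 16 + 12 = 53.
crate A + crate D + crate E + crate F + crate C: weight 4 + 2 + 3 + 13 + 2 = 24 ≤ 26, value 8 + 17 + 16 + 12 + 7 = 60.
crate A + crate D + crate E + crate G + crate C: weight 4 + 2 + 3 + 12 + 2 = 23 ≤ 26, value 8 + 17 + 16 + 6 + 7 = 54.
Best is crate A, crate D, crate E, crate F, and crate C with total value 60.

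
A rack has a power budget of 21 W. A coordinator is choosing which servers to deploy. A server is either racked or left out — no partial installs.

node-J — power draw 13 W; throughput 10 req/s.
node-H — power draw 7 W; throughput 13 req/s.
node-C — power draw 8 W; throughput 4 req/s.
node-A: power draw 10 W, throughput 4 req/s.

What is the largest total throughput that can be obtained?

Allowing fractional choices, the relaxed optimum would be about 23.5, but servers are indivisible.
node-H + node-C: power draw 7 + 8 = 15 ≤ 21, throughput 13 + 4 = 17.
node-J + node-H: power draw 13 + 7 = 20 ≤ 21, throughput 10 + 13 = 23.
Best is node-J and node-H with total throughput 23.

23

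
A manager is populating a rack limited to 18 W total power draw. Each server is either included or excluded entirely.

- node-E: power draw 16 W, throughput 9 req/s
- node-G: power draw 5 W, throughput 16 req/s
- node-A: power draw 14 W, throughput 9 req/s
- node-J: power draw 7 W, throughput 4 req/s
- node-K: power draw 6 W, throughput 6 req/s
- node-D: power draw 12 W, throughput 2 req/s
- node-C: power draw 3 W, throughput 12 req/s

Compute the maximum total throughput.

34

This is a 0-1 knapsack instance.
Allowing fractional choices, the relaxed optimum would be about 36.6, but servers are indivisible.
node-G + node-K + node-C: power draw 5 + 6 + 3 = 14 ≤ 18, throughput 16 + 6 + 12 = 34.
node-G + node-J + node-C: power draw 5 + 7 + 3 = 15 ≤ 18, throughput 16 + 4 + 12 = 32.
Best is node-G, node-K, and node-C with total throughput 34.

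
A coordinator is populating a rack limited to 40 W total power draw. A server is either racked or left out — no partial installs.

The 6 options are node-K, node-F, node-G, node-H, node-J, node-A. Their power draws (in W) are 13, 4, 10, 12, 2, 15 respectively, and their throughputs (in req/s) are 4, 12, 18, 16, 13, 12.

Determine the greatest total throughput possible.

59

This is a 0-1 knapsack instance.
Allowing fractional choices, the relaxed optimum would be about 68.6, but servers are indivisible.
node-G + node-H + node-J + node-A: power draw 10 + 12 + 2 + 15 = 39 ≤ 40, throughput 18 + 16 + 13 + 12 = 59.
node-F + node-G + node-H + node-J: power draw 4 + 10 + 12 + 2 = 28 ≤ 40, throughput 12 + 18 + 16 + 13 = 59.
The maximum throughput is 59; one optimal choice is node-F, node-G, node-H, and node-J.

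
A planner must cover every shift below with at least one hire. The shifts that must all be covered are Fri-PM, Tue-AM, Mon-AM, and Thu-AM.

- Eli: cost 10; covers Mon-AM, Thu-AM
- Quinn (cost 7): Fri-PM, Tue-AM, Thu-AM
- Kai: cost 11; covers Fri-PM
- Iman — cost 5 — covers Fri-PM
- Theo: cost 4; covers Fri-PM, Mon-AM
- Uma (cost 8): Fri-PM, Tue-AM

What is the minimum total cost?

11

This is an integer covering problem.
Choose Quinn and Theo: together they cover Fri-PM, Tue-AM, Mon-AM, Thu-AM — every shift.
Total cost: 7 + 4 = 11.
No cover costs less than 11.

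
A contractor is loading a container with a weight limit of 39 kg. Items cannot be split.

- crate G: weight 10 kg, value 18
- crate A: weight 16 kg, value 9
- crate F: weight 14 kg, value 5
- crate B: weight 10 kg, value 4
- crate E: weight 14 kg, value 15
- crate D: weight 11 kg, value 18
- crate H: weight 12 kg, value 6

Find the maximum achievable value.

51

crate G + crate A + crate D: weight 10 + 16 + 11 = 37 ≤ 39, value 18 + 9 + 18 = 45.
crate G + crate E + crate D: weight 10 + 14 + 11 = 35 ≤ 39, value 18 + 15 + 18 = 51.
crate G + crate D + crate H: weight 10 + 11 + 12 = 33 ≤ 39, value 18 + 18 + 6 = 42.
Best is crate G, crate E, and crate D with total value 51.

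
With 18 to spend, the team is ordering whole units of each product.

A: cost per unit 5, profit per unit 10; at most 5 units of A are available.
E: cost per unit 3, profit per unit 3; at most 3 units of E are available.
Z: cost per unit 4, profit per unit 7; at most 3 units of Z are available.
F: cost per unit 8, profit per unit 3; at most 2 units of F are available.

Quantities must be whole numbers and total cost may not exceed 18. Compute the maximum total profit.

34

2×A and 2×Z: cost 18 ≤ 18, profit 2·10 + 2·7 = 34.
3×A and 1×E: cost 18 ≤ 18, profit 3·10 + 1·3 = 33.
Best is 34.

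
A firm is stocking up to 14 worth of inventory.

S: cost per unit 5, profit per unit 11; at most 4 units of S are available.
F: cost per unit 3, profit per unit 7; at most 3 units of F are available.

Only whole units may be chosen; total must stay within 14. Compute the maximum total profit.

F has the best ratio (7/3); taking only F gives at most 3×7 = 21 (stopped by the supply cap of 3).
Mixing does better — 1×S and 3×F: cost 14 ≤ 14, profit 1·11 + 3·7 = 32.

32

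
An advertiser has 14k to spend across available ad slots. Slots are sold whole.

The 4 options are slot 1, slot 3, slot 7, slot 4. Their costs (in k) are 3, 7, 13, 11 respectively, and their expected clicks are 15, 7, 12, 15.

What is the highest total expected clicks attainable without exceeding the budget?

Take slot 1 and slot 4: cost 3 + 11 = 14 ≤ 14, expected clicks 15 + 15 = 30.
No other feasible combination does better.

30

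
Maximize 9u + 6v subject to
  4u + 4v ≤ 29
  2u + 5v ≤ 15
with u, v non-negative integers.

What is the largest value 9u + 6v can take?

63

The continuous relaxation peaks at (7.25, 0) with value 65.25; rounding to a feasible lattice point costs some objective.
(u,v)=(7,0): 4·7+4·0=28≤29, 2·7+5·0=14≤15, objective 63.
(u,v)=(6,0): 4·6+4·0=24≤29, 2·6+5·0=12≤15, objective 54.
The best lattice point is (7,0), giving 63.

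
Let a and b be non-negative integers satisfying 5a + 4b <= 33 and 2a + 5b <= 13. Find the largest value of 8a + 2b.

Relaxing integrality, the LP optimum is 52.00 at (a,b) = (6.5, 0), which is not an integer point.
(a,b)=(6,0): 5·6+4·0=30≤33, 2·6+5·0=12≤13, objective 48.
(a,b)=(5,0): 5·5+4·0=25≤33, 2·5+5·0=10≤13, objective 40.
No feasible integer point exceeds 48.

48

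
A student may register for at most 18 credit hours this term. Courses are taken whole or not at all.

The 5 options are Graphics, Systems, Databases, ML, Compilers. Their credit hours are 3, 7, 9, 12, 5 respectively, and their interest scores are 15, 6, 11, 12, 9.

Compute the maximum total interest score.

35

Graphics + Systems + Compilers: credit hours 3 + 7 + 5 = 15 ≤ 18, interest score 15 + 6 + 9 = 30.
Graphics + Databases + Compilers: credit hours 3 + 9 + 5 = 17 ≤ 18, interest score 15 + 11 + 9 = 35.
Best is Graphics, Databases, and Compilers with total interest score 35.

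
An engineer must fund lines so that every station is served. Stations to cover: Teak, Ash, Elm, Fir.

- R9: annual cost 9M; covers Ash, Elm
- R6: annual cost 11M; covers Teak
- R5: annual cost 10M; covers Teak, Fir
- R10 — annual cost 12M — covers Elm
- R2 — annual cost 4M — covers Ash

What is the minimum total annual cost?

This is an integer covering problem.
The greedy cost-per-new-station heuristic would pick R2, R5, and R9 for 23, but a cheaper cover exists.
Choose R9 and R5: together they cover Teak, Ash, Elm, Fir — every station.
Total annual cost: 9 + 10 = 19.
No cover costs less than 19.

19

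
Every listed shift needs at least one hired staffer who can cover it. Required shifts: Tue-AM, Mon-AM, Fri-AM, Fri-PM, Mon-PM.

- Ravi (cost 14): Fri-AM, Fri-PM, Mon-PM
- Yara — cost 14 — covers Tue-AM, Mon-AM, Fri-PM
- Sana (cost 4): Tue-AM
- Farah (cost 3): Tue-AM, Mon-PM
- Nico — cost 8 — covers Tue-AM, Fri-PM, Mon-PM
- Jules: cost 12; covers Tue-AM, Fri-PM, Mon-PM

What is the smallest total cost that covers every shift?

This is an integer covering problem.
Choose Ravi and Yara: together they cover Tue-AM, Mon-AM, Fri-AM, Fri-PM, Mon-PM — every shift.
Total cost: 14 + 14 = 28.

28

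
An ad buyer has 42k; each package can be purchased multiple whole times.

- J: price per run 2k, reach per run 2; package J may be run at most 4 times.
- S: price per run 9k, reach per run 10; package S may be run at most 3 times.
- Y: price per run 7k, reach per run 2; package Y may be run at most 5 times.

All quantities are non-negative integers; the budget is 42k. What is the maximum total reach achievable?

Take 4×J, 3×S, and 1×Y: price 42 ≤ 42, reach 4·2 + 3·10 + 1·2 = 40.
S has the best ratio (10/9) and is taken to its limit of 3; remaining capacity is filled optimally with the others.

40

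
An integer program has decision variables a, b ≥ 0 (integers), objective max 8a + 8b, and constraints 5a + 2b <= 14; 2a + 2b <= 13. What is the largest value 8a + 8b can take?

48

The continuous relaxation peaks at (0, 6.5) with value 52.00; rounding to a feasible lattice point costs some objective.
(a,b)=(0,6): 5·0+2·6=12≤14, 2·0+2·6=12≤13, objective 48.
(a,b)=(0,5): 5·0+2·5=10≤14, 2·0+2·5=10≤13, objective 40.
No feasible integer point exceeds 48.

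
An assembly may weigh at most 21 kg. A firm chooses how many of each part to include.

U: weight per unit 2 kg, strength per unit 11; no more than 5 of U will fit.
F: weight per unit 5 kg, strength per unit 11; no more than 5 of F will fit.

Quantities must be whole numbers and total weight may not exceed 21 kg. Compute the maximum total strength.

77

Take 5×U and 2×F: weight 20 ≤ 21, strength 5·11 + 2·11 = 77.
U has the best ratio (11/2) and is taken to its limit of 5; remaining capacity is filled optimally with the others.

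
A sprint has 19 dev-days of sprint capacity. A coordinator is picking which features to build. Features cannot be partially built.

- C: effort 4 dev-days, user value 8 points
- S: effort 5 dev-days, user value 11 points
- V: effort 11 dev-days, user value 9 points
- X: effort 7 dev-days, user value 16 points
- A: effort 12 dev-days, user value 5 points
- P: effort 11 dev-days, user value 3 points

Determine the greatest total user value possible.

35

Take C, S, and X: effort 4 + 5 + 7 = 16 ≤ 19, user value 8 + 11 + 16 = 35.
No other feasible combination does better.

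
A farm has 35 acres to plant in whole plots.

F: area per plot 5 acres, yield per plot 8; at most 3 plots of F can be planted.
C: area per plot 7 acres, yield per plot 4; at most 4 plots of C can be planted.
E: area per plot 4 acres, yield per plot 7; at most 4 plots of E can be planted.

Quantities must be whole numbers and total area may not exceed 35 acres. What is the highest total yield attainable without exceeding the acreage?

52

This is a bounded integer knapsack.
E has the best ratio (7/4); taking only E gives at most 4×7 = 28 (stopped by the supply cap of 4).
Mixing does better — 3×F and 4×E: area 31 ≤ 35, yield 3·8 + 4·7 = 52.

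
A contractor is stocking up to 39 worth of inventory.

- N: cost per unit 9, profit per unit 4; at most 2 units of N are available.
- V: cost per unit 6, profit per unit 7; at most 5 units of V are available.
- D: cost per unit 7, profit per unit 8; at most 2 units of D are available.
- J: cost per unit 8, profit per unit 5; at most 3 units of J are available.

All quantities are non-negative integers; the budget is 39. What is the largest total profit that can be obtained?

This is a bounded integer knapsack.
Take 4×V and 2×D: cost 38 ≤ 39, profit 4·7 + 2·8 = 44.
No other integer combination yields more.

44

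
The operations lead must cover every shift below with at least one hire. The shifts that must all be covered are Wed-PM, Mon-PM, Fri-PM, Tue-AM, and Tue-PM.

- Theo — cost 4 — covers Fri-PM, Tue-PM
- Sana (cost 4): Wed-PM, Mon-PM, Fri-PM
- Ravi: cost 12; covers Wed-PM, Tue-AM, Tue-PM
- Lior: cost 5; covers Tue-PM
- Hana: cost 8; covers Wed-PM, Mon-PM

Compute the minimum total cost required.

16

The greedy cost-per-new-shift heuristic would pick Sana, Theo, and Ravi for 20, but a cheaper cover exists.
Choose Sana and Ravi: together they cover Wed-PM, Mon-PM, Fri-PM, Tue-AM, Tue-PM — every shift.
Total cost: 4 + 12 = 16.
No cover costs less than 16.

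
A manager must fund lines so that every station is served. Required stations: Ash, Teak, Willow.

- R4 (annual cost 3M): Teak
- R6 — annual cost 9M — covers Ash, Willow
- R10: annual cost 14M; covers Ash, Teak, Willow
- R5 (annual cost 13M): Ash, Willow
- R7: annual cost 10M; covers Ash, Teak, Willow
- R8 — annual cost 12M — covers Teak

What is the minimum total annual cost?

10

The greedy cost-per-new-station heuristic would pick R4 and R6 for 12, but a cheaper cover exists.
R7 alone covers Ash, Teak, Willow — every station.
Total annual cost: 10.
No cover costs less than 10.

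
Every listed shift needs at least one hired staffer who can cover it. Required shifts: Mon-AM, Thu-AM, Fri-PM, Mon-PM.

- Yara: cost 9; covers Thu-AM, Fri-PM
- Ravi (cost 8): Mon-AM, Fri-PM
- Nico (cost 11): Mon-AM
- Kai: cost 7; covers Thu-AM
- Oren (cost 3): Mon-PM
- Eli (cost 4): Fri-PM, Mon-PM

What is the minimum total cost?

Choose Ravi, Kai, and Oren: together they cover Mon-AM, Thu-AM, Fri-PM, Mon-PM — every shift.
Total cost: 8 + 7 + 3 = 18.

18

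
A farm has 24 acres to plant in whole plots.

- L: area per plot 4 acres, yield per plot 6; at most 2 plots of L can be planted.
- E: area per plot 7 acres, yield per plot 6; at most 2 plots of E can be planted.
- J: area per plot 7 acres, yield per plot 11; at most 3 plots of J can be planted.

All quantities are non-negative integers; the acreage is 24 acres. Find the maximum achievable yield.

34

J has the best ratio (11/7); taking only J gives at most 3×11 = 33 (stopped by the area limit).
Mixing does better — 2×L and 2×J: area 22 ≤ 24, yield 2·6 + 2·11 = 34.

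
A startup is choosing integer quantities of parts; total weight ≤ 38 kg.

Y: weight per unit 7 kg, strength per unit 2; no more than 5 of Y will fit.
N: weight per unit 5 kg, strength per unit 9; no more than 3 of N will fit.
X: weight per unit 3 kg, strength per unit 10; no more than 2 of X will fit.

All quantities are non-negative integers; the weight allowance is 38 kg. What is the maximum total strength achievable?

51

This is a bounded integer knapsack.
X has the best ratio (10/3); taking only X gives at most 2×10 = 20 (stopped by the supply cap of 2).
Mixing does better — 2×Y, 3×N, and 2×X: weight 35 ≤ 38, strength 2·2 + 3·9 + 2·10 = 51.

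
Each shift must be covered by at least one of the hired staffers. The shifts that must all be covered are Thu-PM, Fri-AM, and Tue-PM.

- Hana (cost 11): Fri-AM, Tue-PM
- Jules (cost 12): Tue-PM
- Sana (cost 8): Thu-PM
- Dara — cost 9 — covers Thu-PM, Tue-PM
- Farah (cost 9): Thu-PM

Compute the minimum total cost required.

19

The greedy cost-per-new-shift heuristic would pick Dara and Hana for 20, but a cheaper cover exists.
Choose Hana and Sana: together they cover Thu-PM, Fri-AM, Tue-PM — every shift.
Total cost: 11 + 8 = 19.
No cover costs less than 19.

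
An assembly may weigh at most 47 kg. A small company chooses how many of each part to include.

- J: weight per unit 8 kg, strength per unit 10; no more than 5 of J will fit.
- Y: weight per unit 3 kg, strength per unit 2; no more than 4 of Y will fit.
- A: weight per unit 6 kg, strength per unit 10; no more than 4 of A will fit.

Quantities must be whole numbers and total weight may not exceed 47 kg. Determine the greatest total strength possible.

64

A has the best ratio (10/6); taking only A gives at most 4×10 = 40 (stopped by the supply cap of 4).
Mixing does better — 2×J, 2×Y, and 4×A: weight 46 ≤ 47, strength 2·10 + 2·2 + 4·10 = 64.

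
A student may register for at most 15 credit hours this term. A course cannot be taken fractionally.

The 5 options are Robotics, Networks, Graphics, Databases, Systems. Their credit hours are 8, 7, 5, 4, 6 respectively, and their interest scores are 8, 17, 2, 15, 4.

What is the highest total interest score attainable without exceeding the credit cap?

Allowing fractional choices, the relaxed optimum would be about 36.0, but courses are indivisible.
Networks + Databases: credit hours 7 + 4 = 11 ≤ 15, interest score 17 + 15 = 32.
Robotics + Networks: credit hours 8 + 7 = 15 ≤ 15, interest score 8 + 17 = 25.
Robotics + Databases: credit hours 8 + 4 = 12 ≤ 15, interest score 8 + 15 = 23.
Best is Networks and Databases with total interest score 32.

32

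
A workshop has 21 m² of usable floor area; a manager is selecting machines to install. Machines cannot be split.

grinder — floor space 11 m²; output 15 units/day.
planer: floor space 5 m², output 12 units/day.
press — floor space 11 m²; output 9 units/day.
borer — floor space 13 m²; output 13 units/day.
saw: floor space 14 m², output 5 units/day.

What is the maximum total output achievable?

27

Take grinder and planer: floor space 11 + 5 = 16 ≤ 21, output 15 + 12 = 27.
No other feasible combination does better.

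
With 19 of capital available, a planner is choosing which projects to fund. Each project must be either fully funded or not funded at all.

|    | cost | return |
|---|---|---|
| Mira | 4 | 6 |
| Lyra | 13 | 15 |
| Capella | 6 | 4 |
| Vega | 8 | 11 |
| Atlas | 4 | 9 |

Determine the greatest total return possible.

26

Mira + Vega + Atlas: cost 4 + 8 + 4 = 16 ≤ 19, return 6 + 11 + 9 = 26.
Lyra + Atlas: cost 13 + 4 = 17 ≤ 19, return 15 + 9 = 24.
Capella + Vega + Atlas: cost 6 + 8 + 4 = 18 ≤ 19, return 4 + 11 + 9 = 24.
Best is Mira, Vega, and Atlas with total return 26.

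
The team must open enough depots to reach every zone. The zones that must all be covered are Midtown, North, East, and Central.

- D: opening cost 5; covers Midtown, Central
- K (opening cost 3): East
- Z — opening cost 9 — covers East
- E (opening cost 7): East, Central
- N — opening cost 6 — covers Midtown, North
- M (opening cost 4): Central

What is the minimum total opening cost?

This is a weighted set-cover instance.
The greedy cost-per-new-zone heuristic would pick D, K, and N for 14, but a cheaper cover exists.
Choose E and N: together they cover Midtown, North, East, Central — every zone.
Total opening cost: 7 + 6 = 13.
No cover costs less than 13.

13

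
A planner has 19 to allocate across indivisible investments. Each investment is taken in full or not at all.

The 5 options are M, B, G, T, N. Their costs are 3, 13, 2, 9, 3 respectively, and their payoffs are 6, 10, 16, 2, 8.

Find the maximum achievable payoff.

34

Allowing fractional choices, the relaxed optimum would be about 38.5, but investments are indivisible.
B + G + N: cost 13 + 2 + 3 = 18 ≤ 19, payoff 10 + 16 + 8 = 34.
M + G + T + N: cost 3 + 2 + 9 + 3 = 17 ≤ 19, payoff 6 + 16 + 2 + 8 = 32.
Best is B, G, and N with total payoff 34.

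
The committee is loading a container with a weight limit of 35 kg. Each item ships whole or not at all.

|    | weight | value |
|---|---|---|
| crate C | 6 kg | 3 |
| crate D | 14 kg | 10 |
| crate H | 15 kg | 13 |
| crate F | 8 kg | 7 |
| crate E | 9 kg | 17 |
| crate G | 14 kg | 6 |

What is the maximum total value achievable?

37

Take crate H, crate F, and crate E: weight 15 + 8 + 9 = 32 ≤ 35, value 13 + 7 + 17 = 37.
No other feasible combination does better.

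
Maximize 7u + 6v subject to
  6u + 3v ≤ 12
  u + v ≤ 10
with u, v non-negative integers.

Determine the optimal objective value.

24

(u,v)=(0,4): 6·0+3·4=12≤12, 1·0+1·4=4≤10, objective 24.
(u,v)=(0,3): 6·0+3·3=9≤12, 1·0+1·3=3≤10, objective 18.
No feasible integer point exceeds 24.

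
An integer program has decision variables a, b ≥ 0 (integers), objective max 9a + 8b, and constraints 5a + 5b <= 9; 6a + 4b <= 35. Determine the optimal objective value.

The continuous relaxation peaks at (1.8, 0) with value 16.20; rounding to a feasible lattice point costs some objective.
(a,b)=(1,0): 5·1+5·0=5≤9, 6·1+4·0=6≤35, objective 9.
(a,b)=(0,1): 5·0+5·1=5≤9, 6·0+4·1=4≤35, objective 8.
(a,b)=(0,0): 5·0+5·0=0≤9, 6·0+4·0=0≤35, objective 0.
No feasible integer point exceeds 9.

9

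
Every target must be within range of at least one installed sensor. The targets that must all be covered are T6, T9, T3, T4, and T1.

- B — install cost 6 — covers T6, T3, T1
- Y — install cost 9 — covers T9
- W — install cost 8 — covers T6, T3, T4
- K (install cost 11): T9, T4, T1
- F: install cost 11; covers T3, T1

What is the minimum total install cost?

17

Choose B and K: together they cover T6, T9, T3, T4, T1 — every target.
Total install cost: 6 + 11 = 17.
No cover costs less than 17.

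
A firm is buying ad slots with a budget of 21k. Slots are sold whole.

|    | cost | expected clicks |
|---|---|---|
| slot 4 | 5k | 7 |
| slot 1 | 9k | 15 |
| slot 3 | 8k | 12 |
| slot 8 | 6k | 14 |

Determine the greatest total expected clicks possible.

Allowing fractional choices, the relaxed optimum would be about 38.0, but ad slots are indivisible.
slot 4 + slot 3 + slot 8: cost 5 + 8 + 6 = 19 ≤ 21, expected clicks 7 + 12 + 14 = 33.
slot 4 + slot 1 + slot 8: cost 5 + 9 + 6 = 20 ≤ 21, expected clicks 7 + 15 + 14 = 36.
Best is slot 4, slot 1, and slot 8 with total expected clicks 36.

36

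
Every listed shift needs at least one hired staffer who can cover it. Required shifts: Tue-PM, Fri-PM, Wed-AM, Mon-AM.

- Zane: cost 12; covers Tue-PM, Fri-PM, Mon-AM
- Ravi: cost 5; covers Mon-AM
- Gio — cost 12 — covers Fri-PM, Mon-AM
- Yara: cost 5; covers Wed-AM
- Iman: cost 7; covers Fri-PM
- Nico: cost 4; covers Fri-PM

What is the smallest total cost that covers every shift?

Choose Zane and Yara: together they cover Tue-PM, Fri-PM, Wed-AM, Mon-AM — every shift.
Total cost: 12 + 5 = 17.
No cover costs less than 17.

17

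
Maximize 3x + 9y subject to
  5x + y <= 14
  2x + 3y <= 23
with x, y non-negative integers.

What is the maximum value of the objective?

66

Relaxing integrality, the LP optimum is 69.00 at (x,y) = (0, 7.67), which is not an integer point.
(x,y)=(1,7): 5·1+1·7=12≤14, 2·1+3·7=23≤23, objective 66.
(x,y)=(0,7): 5·0+1·7=7≤14, 2·0+3·7=21≤23, objective 63.
(x,y)=(1,6): 5·1+1·6=11≤14, 2·1+3·6=20≤23, objective 57.
(x,y)=(0,6): 5·0+1·6=6≤14, 2·0+3·6=18≤23, objective 54.
Maximum is 66 at (x,y)=(1,7).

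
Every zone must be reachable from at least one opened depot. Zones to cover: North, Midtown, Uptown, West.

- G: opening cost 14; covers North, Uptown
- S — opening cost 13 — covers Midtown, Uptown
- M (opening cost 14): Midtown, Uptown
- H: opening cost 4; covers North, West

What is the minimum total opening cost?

17

Choose S and H: together they cover North, Midtown, Uptown, West — every zone.
Total opening cost: 13 + 4 = 17.
No cover costs less than 17.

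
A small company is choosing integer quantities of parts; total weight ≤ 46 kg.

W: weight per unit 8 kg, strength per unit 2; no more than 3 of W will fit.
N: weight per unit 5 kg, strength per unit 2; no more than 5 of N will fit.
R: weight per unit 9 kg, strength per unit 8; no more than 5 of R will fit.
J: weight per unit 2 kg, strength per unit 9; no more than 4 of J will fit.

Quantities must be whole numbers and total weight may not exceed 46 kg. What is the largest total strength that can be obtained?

68

This is a bounded integer knapsack.
J has the best ratio (9/2); taking only J gives at most 4×9 = 36 (stopped by the supply cap of 4).
Mixing does better — 4×R and 4×J: weight 44 ≤ 46, strength 4·8 + 4·9 = 68.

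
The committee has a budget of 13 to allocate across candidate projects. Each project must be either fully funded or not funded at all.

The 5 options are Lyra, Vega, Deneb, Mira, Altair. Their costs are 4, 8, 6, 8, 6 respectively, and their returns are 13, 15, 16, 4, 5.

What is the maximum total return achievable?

This is an integer program with binary decision variables.
Allowing fractional choices, the relaxed optimum would be about 34.6, but projects are indivisible.
Lyra + Deneb: cost 4 + 6 = 10 ≤ 13, return 13 + 16 = 29.
Lyra + Vega: cost 4 + 8 = 12 ≤ 13, return 13 + 15 = 28.
Best is Lyra and Deneb with total return 29.

29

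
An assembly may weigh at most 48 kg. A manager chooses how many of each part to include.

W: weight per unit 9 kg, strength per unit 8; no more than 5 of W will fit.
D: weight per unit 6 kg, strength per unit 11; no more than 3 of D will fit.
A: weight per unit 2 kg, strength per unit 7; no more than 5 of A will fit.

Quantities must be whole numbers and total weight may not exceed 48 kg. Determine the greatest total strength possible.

Take 2×W, 3×D, and 5×A: weight 46 ≤ 48, strength 2·8 + 3·11 + 5·7 = 84.
A has the best ratio (7/2) and is taken to its limit of 5; remaining capacity is filled optimally with the others.

84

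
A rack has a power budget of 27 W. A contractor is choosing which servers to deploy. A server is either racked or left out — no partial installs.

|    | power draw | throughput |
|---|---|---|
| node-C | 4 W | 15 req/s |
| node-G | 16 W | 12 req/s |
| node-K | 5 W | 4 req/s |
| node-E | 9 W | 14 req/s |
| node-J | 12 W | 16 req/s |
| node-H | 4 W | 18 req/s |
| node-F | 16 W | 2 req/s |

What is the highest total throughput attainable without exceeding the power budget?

Take node-C, node-K, node-J, and node-H: power draw 4 + 5 + 12 + 4 = 25 ≤ 27, throughput 15 + 4 + 16 + 18 = 53.
No other feasible combination does better.

53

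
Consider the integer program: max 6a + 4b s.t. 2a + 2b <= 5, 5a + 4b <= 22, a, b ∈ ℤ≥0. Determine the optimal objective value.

The continuous relaxation peaks at (2.5, 0) with value 15.00; rounding to a feasible lattice point costs some objective.
(a,b)=(2,0): 2·2+2·0=4≤5, 5·2+4·0=10≤22, objective 12.
(a,b)=(1,1): 2·1+2·1=4≤5, 5·1+4·1=9≤22, objective 10.
No feasible integer point exceeds 12.

12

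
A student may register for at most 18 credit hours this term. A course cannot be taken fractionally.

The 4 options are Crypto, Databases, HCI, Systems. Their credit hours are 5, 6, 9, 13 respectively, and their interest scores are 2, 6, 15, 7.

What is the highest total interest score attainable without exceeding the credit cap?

21

Take Databases and HCI: credit hours 6 + 9 = 15 ≤ 18, interest score 6 + 15 = 21.
No other feasible combination does better.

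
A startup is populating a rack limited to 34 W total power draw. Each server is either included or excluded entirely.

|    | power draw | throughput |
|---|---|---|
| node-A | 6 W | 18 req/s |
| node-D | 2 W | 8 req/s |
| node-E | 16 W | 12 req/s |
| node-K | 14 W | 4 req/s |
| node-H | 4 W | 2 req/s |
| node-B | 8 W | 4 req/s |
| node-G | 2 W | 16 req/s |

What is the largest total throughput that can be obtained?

Treat it as a binary knapsack problem.
Take node-A, node-D, node-E, node-B, and node-G: power draw 6 + 2 + 16 + 8 + 2 = 34 ≤ 34, throughput 18 + 8 + 12 + 4 + 16 = 58.
No other feasible combination does better.

58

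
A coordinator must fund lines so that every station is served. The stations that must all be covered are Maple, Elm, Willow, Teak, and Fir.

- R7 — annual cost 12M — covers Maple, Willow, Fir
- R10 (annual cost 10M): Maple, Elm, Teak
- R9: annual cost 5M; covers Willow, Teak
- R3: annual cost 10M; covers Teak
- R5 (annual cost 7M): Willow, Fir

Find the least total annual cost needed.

The greedy cost-per-new-station heuristic would pick R9, R10, and R5 for 22, but a cheaper cover exists.
Choose R10 and R5: together they cover Maple, Elm, Willow, Teak, Fir — every station.
Total annual cost: 10 + 7 = 17.
No cover costs less than 17.

17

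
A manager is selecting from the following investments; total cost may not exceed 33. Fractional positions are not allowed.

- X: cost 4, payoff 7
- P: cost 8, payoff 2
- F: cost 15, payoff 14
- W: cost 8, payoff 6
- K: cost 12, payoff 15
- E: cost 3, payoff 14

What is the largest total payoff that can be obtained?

43

Take F, K, and E: cost 15 + 12 + 3 = 30 ≤ 33, payoff 14 + 15 + 14 = 43.
No other feasible combination does better.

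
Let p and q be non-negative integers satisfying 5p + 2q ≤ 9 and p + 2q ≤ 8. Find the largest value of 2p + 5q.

20

(p,q)=(0,4) is feasible, giving 20.
(p,q)=(0,3) is feasible, giving 15.
The best lattice point is (0,4), giving 20.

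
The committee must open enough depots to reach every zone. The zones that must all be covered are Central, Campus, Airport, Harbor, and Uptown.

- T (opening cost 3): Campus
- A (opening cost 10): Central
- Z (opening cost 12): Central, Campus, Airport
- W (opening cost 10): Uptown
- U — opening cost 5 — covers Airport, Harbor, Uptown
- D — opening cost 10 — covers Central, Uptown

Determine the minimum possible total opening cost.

This is an integer covering problem.
The greedy cost-per-new-zone heuristic would pick U, T, and A for 18, but a cheaper cover exists.
Choose Z and U: together they cover Central, Campus, Airport, Harbor, Uptown — every zone.
Total opening cost: 12 + 5 = 17.
No cover costs less than 17.

17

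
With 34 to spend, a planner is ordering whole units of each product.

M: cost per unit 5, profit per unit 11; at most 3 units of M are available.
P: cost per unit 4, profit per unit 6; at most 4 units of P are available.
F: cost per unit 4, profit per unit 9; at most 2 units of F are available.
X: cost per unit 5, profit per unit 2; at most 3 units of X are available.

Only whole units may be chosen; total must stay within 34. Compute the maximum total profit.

This is a bounded integer knapsack.
2×M, 4×P, and 2×F: cost 34 ≤ 34, profit 2·11 + 4·6 + 2·9 = 64.
3×M, 2×P, and 2×F: cost 31 ≤ 34, profit 3·11 + 2·6 + 2·9 = 63.
Best is 64.

64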